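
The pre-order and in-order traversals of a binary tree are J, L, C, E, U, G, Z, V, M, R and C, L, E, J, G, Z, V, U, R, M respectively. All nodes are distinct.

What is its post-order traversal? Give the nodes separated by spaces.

The first element of pre-order is the root; it splits in-order into left and right subtrees.
Root J: left subtree has 3 nodes {C, L, E}, right has 6 {G, Z, V, U, R, M}.
  Root L: left subtree has 1 node {C}, right has 1 {E}.
  Root U: left subtree has 3 nodes {G, Z, V}, right has 2 {R, M}.
    Root G: left subtree has 0 nodes { }, right has 2 {Z, V}.
      Root Z: left subtree has 0 nodes { }, right has 1 {V}.
    Root M: left subtree has 1 node {R}, right has 0 { }.

C E L V Z G R M U J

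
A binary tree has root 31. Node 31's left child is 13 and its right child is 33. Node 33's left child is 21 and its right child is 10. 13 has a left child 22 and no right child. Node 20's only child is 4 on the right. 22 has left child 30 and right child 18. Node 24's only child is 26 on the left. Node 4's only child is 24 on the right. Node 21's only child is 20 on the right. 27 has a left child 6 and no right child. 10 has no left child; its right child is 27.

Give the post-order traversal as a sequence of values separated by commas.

30, 18, 22, 13, 26, 24, 4, 20, 21, 6, 27, 10, 33, 31

Post-order visits the left subtree, then the right subtree, then the node.
At 31: go left to 13.
  At 13: go left to 22.
    At 22: go left to 30.
      30 is a leaf — visit 30.
    At 22: go right to 18.
      18 is a leaf — visit 18.
    Visit 22.
  At 13: no right child.
  Visit 13.
At 31: go right to 33.
  At 33: go left to 21.
    At 21: no left child.
    At 21: go right to 20.
      At 20: no left child.
      At 20: go right to 4.
        At 4: no left child.
        At 4: go right to 24.
          At 24: go left to 26.
            26 is a leaf — visit 26.
          At 24: no right child.
          Visit 24.
        Visit 4.
      Visit 20.
    Visit 21.
  At 33: go right to 10.
    At 10: no left child.
    At 10: go right to 27.
      At 27: go left to 6.
        6 is a leaf — visit 6.
      At 27: no right child.
      Visit 27.
    Visit 10.
  Visit 33.
Visit 31.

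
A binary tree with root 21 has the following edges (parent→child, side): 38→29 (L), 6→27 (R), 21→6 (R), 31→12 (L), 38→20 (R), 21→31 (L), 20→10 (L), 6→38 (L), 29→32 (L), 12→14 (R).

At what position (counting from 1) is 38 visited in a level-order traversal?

Level-order visits nodes level by level from the root, left to right within each level.
Level 0: 21
Level 1: 31, 6
Level 2: 12, 38, 27
Level 3: 14, 29, 20
Level 4: 32, 10
Full level-order sequence: 21, 31, 6, 12, 38, 27, 14, 29, 20, 32, 10.

5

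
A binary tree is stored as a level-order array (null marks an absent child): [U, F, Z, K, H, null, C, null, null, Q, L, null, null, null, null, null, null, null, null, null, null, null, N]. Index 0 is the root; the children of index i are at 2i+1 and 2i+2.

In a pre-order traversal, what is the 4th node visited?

Pre-order visits the node, then its left subtree, then its right subtree.
Visit U.
At U: go left to F.
  Visit F.
  At F: go left to K.
    K is a leaf — visit K.
  At F: go right to H.
    Visit H.
    At H: go left to Q.
      Q is a leaf — visit Q.
    At H: go right to L.
      Visit L.
      At L: no left child.
      At L: go right to N.
        N is a leaf — visit N.
At U: go right to Z.
  Visit Z.
  At Z: no left child.
  At Z: go right to C.
    C is a leaf — visit C.
Full pre-order sequence: U, F, K, H, Q, L, N, Z, C.

H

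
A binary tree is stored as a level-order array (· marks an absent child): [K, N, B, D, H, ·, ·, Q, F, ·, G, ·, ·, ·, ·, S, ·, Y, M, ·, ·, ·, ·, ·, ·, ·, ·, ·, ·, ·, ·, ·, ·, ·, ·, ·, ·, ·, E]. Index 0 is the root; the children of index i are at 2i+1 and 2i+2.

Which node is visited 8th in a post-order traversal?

G

Post-order visits the left subtree, then the right subtree, then the node.
At K: go left to N.
  At N: go left to D.
    At D: go left to Q.
      At Q: go left to S.
        S is a leaf — visit S.
      At Q: no right child.
      Visit Q.
    At D: go right to F.
      At F: go left to Y.
        Y is a leaf — visit Y.
      At F: go right to M.
        At M: no left child.
        At M: go right to E.
          E is a leaf — visit E.
        Visit M.
      Visit F.
    Visit D.
  At N: go right to H.
    At H: no left child.
    At H: go right to G.
      G is a leaf — visit G.
    Visit H.
  Visit N.
At K: go right to B.
  B is a leaf — visit B.
Visit K.
Full post-order sequence: S, Q, Y, E, M, F, D, G, H, N, B, K.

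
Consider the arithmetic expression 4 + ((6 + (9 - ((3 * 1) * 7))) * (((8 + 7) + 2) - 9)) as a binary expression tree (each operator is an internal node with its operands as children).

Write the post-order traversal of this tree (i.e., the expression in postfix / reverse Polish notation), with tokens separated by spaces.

Post-order on an expression tree gives postfix notation: for each operator, emit left operand, right operand, then the operator.

4 6 9 3 1 * 7 * - + 8 7 + 2 + 9 - * +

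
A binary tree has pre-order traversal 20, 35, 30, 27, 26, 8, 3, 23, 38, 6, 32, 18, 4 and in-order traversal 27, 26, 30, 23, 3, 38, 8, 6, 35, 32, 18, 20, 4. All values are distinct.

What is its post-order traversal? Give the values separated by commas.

26, 27, 23, 38, 3, 6, 8, 30, 18, 32, 35, 4, 20

The first element of pre-order is the root; it splits in-order into left and right subtrees.
Root 20: left subtree has 11 nodes {27, 26, 30, 23, 3, 38, 8, 6, 35, 32, 18}, right has 1 {4}.
  Root 35: left subtree has 8 nodes {27, 26, 30, 23, 3, 38, 8, 6}, right has 2 {32, 18}.
    Root 30: left subtree has 2 nodes {27, 26}, right has 5 {23, 3, 38, 8, 6}.
      Root 27: left subtree has 0 nodes { }, right has 1 {26}.
      Root 8: left subtree has 3 nodes {23, 3, 38}, right has 1 {6}.
        Root 3: left subtree has 1 node {23}, right has 1 {38}.
    Root 32: left subtree has 0 nodes { }, right has 1 {18}.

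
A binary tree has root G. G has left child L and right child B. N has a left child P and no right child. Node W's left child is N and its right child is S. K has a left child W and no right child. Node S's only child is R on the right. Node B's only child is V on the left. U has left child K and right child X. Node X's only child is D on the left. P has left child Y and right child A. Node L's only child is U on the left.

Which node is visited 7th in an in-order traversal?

In-order visits the left subtree, then the node, then the right subtree.
At G: go left to L.
  At L: go left to U.
    At U: go left to K.
      At K: go left to W.
        At W: go left to N.
          At N: go left to P.
            At P: go left to Y.
              Y is a leaf — visit Y.
            Visit P.
            At P: go right to A.
              A is a leaf — visit A.
          Visit N.
          At N: no right child.
        Visit W.
        At W: go right to S.
          At S: no left child.
          Visit S.
          At S: go right to R.
            R is a leaf — visit R.
      Visit K.
      At K: no right child.
    Visit U.
    At U: go right to X.
      At X: go left to D.
        D is a leaf — visit D.
      Visit X.
      At X: no right child.
  Visit L.
  At L: no right child.
Visit G.
At G: go right to B.
  At B: go left to V.
    V is a leaf — visit V.
  Visit B.
  At B: no right child.
Full in-order sequence: Y, P, A, N, W, S, R, K, U, D, X, L, G, V, B.

R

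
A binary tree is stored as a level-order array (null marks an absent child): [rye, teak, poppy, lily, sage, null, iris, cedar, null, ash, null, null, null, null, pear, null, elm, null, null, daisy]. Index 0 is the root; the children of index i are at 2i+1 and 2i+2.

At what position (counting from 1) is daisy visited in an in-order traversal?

5

In-order visits the left subtree, then the node, then the right subtree.
At rye: go left to teak.
  At teak: go left to lily.
    At lily: go left to cedar.
      At cedar: no left child.
      Visit cedar.
      At cedar: go right to elm.
        elm is a leaf — visit elm.
    Visit lily.
    At lily: no right child.
  Visit teak.
  At teak: go right to sage.
    At sage: go left to ash.
      At ash: go left to daisy.
        daisy is a leaf — visit daisy.
      Visit ash.
      At ash: no right child.
    Visit sage.
    At sage: no right child.
Visit rye.
At rye: go right to poppy.
  At poppy: no left child.
  Visit poppy.
  At poppy: go right to iris.
    At iris: no left child.
    Visit iris.
    At iris: go right to pear.
      pear is a leaf — visit pear.
Full in-order sequence: cedar, elm, lily, teak, daisy, ash, sage, rye, poppy, iris, pear.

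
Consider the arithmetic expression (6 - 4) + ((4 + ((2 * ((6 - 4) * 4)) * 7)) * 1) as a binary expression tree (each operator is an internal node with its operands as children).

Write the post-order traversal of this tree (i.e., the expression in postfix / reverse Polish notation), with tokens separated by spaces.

6 4 - 4 2 6 4 - 4 * * 7 * + 1 * +

Post-order on an expression tree gives postfix notation: for each operator, emit left operand, right operand, then the operator.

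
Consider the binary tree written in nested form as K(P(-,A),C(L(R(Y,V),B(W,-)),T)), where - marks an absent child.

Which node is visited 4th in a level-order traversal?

A

Level-order visits nodes level by level from the root, left to right within each level.
Level 0: K
Level 1: P, C
Level 2: A, L, T
Level 3: R, B
Level 4: Y, V, W
Full level-order sequence: K, P, C, A, L, T, R, B, Y, V, W.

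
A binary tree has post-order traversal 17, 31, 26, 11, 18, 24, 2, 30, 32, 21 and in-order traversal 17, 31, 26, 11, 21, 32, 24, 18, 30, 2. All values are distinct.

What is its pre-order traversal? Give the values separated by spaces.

21 11 26 31 17 32 30 24 18 2

The last element of post-order is the root; it splits in-order into left and right subtrees.
Root 21: left subtree has 4 nodes {17, 31, 26, 11}, right has 5 {32, 24, 18, 30, 2}.
  Root 11: left subtree has 3 nodes {17, 31, 26}, right has 0 { }.
    Root 26: left subtree has 2 nodes {17, 31}, right has 0 { }.
      Root 31: left subtree has 1 node {17}, right has 0 { }.
  Root 32: left subtree has 0 nodes { }, right has 4 {24, 18, 30, 2}.
    Root 30: left subtree has 2 nodes {24, 18}, right has 1 {2}.
      Root 24: left subtree has 0 nodes { }, right has 1 {18}.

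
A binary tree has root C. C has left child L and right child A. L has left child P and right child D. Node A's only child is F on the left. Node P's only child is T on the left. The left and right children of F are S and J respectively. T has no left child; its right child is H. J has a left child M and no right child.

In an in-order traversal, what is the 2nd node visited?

In-order visits the left subtree, then the node, then the right subtree.
At C: go left to L.
  At L: go left to P.
    At P: go left to T.
      At T: no left child.
      Visit T.
      At T: go right to H.
        H is a leaf — visit H.
    Visit P.
    At P: no right child.
  Visit L.
  At L: go right to D.
    D is a leaf — visit D.
Visit C.
At C: go right to A.
  At A: go left to F.
    At F: go left to S.
      S is a leaf — visit S.
    Visit F.
    At F: go right to J.
      At J: go left to M.
        M is a leaf — visit M.
      Visit J.
      At J: no right child.
  Visit A.
  At A: no right child.
Full in-order sequence: T, H, P, L, D, C, S, F, M, J, A.

H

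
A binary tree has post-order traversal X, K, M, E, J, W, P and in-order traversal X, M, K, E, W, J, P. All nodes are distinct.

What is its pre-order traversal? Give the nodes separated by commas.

The last element of post-order is the root; it splits in-order into left and right subtrees.
Root P: left subtree has 6 nodes {X, M, K, E, W, J}, right has 0 { }.
  Root W: left subtree has 4 nodes {X, M, K, E}, right has 1 {J}.
    Root E: left subtree has 3 nodes {X, M, K}, right has 0 { }.
      Root M: left subtree has 1 node {X}, right has 1 {K}.

P, W, E, M, X, K, J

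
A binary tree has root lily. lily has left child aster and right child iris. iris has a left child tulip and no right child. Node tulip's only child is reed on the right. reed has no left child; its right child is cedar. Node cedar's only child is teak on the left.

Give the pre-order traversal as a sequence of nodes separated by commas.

lily, aster, iris, tulip, reed, cedar, teak

Pre-order visits the node, then its left subtree, then its right subtree.
Visit lily.
At lily: go left to aster.
  aster is a leaf — visit aster.
At lily: go right to iris.
  Visit iris.
  At iris: go left to tulip.
    Visit tulip.
    At tulip: no left child.
    At tulip: go right to reed.
      Visit reed.
      At reed: no left child.
      At reed: go right to cedar.
        Visit cedar.
        At cedar: go left to teak.
          teak is a leaf — visit teak.
        At cedar: no right child.
  At iris: no right child.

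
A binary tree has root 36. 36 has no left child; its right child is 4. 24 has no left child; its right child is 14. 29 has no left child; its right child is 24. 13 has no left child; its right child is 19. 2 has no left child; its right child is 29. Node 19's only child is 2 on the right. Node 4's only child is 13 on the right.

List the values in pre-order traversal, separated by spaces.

36 4 13 19 2 29 24 14

Pre-order visits the node, then its left subtree, then its right subtree.
Visit 36.
At 36: no left child.
At 36: go right to 4.
  Visit 4.
  At 4: no left child.
  At 4: go right to 13.
    Visit 13.
    At 13: no left child.
    At 13: go right to 19.
      Visit 19.
      At 19: no left child.
      At 19: go right to 2.
        Visit 2.
        At 2: no left child.
        At 2: go right to 29.
          Visit 29.
          At 29: no left child.
          At 29: go right to 24.
            Visit 24.
            At 24: no left child.
            At 24: go right to 14.
              14 is a leaf — visit 14.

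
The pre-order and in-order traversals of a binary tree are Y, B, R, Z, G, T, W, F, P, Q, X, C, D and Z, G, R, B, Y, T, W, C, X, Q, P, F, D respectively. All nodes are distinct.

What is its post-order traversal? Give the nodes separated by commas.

G, Z, R, B, C, X, Q, P, D, F, W, T, Y

The first element of pre-order is the root; it splits in-order into left and right subtrees.
Root Y: left subtree has 4 nodes {Z, G, R, B}, right has 8 {T, W, C, X, Q, P, F, D}.
  Root B: left subtree has 3 nodes {Z, G, R}, right has 0 { }.
    Root R: left subtree has 2 nodes {Z, G}, right has 0 { }.
      Root Z: left subtree has 0 nodes { }, right has 1 {G}.
  Root T: left subtree has 0 nodes { }, right has 7 {W, C, X, Q, P, F, D}.
    Root W: left subtree has 0 nodes { }, right has 6 {C, X, Q, P, F, D}.
      Root F: left subtree has 4 nodes {C, X, Q, P}, right has 1 {D}.
        Root P: left subtree has 3 nodes {C, X, Q}, right has 0 { }.
          Root Q: left subtree has 2 nodes {C, X}, right has 0 { }.
            Root X: left subtree has 1 node {C}, right has 0 { }.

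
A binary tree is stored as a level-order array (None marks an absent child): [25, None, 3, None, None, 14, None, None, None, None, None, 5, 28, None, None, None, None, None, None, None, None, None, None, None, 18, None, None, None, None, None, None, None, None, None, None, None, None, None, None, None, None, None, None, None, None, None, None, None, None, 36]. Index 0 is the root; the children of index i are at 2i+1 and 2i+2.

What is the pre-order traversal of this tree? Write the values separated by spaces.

25 3 14 5 18 36 28

Pre-order visits the node, then its left subtree, then its right subtree.
Visit 25.
At 25: no left child.
At 25: go right to 3.
  Visit 3.
  At 3: go left to 14.
    Visit 14.
    At 14: go left to 5.
      Visit 5.
      At 5: no left child.
      At 5: go right to 18.
        Visit 18.
        At 18: go left to 36.
          36 is a leaf — visit 36.
        At 18: no right child.
    At 14: go right to 28.
      28 is a leaf — visit 28.
  At 3: no right child.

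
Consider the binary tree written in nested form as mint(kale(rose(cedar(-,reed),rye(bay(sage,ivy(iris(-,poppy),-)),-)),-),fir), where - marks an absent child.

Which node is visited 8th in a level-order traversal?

bay

Level-order visits nodes level by level from the root, left to right within each level.
Level 0: mint
Level 1: kale, fir
Level 2: rose
Level 3: cedar, rye
Level 4: reed, bay
Level 5: sage, ivy
Level 6: iris
Level 7: poppy
Full level-order sequence: mint, kale, fir, rose, cedar, rye, reed, bay, sage, ivy, iris, poppy.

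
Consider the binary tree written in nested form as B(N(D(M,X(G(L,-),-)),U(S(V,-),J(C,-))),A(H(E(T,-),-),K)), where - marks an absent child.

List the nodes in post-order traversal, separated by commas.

Post-order visits the left subtree, then the right subtree, then the node.
At B: go left to N.
  At N: go left to D.
    At D: go left to M.
      M is a leaf — visit M.
    At D: go right to X.
      At X: go left to G.
        At G: go left to L.
          L is a leaf — visit L.
        At G: no right child.
        Visit G.
      At X: no right child.
      Visit X.
    Visit D.
  At N: go right to U.
    At U: go left to S.
      At S: go left to V.
        V is a leaf — visit V.
      At S: no right child.
      Visit S.
    At U: go right to J.
      At J: go left to C.
        C is a leaf — visit C.
      At J: no right child.
      Visit J.
    Visit U.
  Visit N.
At B: go right to A.
  At A: go left to H.
    At H: go left to E.
      At E: go left to T.
        T is a leaf — visit T.
      At E: no right child.
      Visit E.
    At H: no right child.
    Visit H.
  At A: go right to K.
    K is a leaf — visit K.
  Visit A.
Visit B.

M, L, G, X, D, V, S, C, J, U, N, T, E, H, K, A, B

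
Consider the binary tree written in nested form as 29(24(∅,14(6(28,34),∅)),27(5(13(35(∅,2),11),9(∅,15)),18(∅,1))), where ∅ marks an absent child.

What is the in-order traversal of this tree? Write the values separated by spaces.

In-order visits the left subtree, then the node, then the right subtree.
At 29: go left to 24.
  At 24: no left child.
  Visit 24.
  At 24: go right to 14.
    At 14: go left to 6.
      At 6: go left to 28.
        28 is a leaf — visit 28.
      Visit 6.
      At 6: go right to 34.
        34 is a leaf — visit 34.
    Visit 14.
    At 14: no right child.
Visit 29.
At 29: go right to 27.
  At 27: go left to 5.
    At 5: go left to 13.
      At 13: go left to 35.
        At 35: no left child.
        Visit 35.
        At 35: go right to 2.
          2 is a leaf — visit 2.
      Visit 13.
      At 13: go right to 11.
        11 is a leaf — visit 11.
    Visit 5.
    At 5: go right to 9.
      At 9: no left child.
      Visit 9.
      At 9: go right to 15.
        15 is a leaf — visit 15.
  Visit 27.
  At 27: go right to 18.
    At 18: no left child.
    Visit 18.
    At 18: go right to 1.
      1 is a leaf — visit 1.

24 28 6 34 14 29 35 2 13 11 5 9 15 27 18 1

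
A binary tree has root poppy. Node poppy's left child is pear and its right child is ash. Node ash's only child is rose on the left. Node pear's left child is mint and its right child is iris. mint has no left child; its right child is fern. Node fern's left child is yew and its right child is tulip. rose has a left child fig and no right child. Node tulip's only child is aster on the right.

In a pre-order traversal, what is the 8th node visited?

iris

Pre-order visits the node, then its left subtree, then its right subtree.
Visit poppy.
At poppy: go left to pear.
  Visit pear.
  At pear: go left to mint.
    Visit mint.
    At mint: no left child.
    At mint: go right to fern.
      Visit fern.
      At fern: go left to yew.
        yew is a leaf — visit yew.
      At fern: go right to tulip.
        Visit tulip.
        At tulip: no left child.
        At tulip: go right to aster.
          aster is a leaf — visit aster.
  At pear: go right to iris.
    iris is a leaf — visit iris.
At poppy: go right to ash.
  Visit ash.
  At ash: go left to rose.
    Visit rose.
    At rose: go left to fig.
      fig is a leaf — visit fig.
    At rose: no right child.
  At ash: no right child.
Full pre-order sequence: poppy, pear, mint, fern, yew, tulip, aster, iris, ash, rose, fig.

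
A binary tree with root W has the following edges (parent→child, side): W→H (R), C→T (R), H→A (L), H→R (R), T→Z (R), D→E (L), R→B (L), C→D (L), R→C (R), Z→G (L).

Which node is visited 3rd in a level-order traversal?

Level-order visits nodes level by level from the root, left to right within each level.
Level 0: W
Level 1: H
Level 2: A, R
Level 3: B, C
Level 4: D, T
Level 5: E, Z
Level 6: G
Full level-order sequence: W, H, A, R, B, C, D, T, E, Z, G.

A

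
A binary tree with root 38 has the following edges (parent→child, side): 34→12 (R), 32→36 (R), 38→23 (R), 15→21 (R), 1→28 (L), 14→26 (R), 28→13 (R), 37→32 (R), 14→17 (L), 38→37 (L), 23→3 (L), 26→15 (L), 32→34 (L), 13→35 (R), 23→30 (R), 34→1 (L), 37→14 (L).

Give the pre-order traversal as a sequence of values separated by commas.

38, 37, 14, 17, 26, 15, 21, 32, 34, 1, 28, 13, 35, 12, 36, 23, 3, 30

Pre-order visits the node, then its left subtree, then its right subtree.
Visit 38.
At 38: go left to 37.
  Visit 37.
  At 37: go left to 14.
    Visit 14.
    At 14: go left to 17.
      17 is a leaf — visit 17.
    At 14: go right to 26.
      Visit 26.
      At 26: go left to 15.
        Visit 15.
        At 15: no left child.
        At 15: go right to 21.
          21 is a leaf — visit 21.
      At 26: no right child.
  At 37: go right to 32.
    Visit 32.
    At 32: go left to 34.
      Visit 34.
      At 34: go left to 1.
        Visit 1.
        At 1: go left to 28.
          Visit 28.
          At 28: no left child.
          At 28: go right to 13.
            Visit 13.
            At 13: no left child.
            At 13: go right to 35.
              35 is a leaf — visit 35.
        At 1: no right child.
      At 34: go right to 12.
        12 is a leaf — visit 12.
    At 32: go right to 36.
      36 is a leaf — visit 36.
At 38: go right to 23.
  Visit 23.
  At 23: go left to 3.
    3 is a leaf — visit 3.
  At 23: go right to 30.
    30 is a leaf — visit 30.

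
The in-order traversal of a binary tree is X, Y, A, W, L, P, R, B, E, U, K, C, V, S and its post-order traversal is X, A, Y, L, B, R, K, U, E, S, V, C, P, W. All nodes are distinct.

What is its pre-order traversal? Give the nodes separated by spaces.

W Y X A P L C E R B U K V S

The last element of post-order is the root; it splits in-order into left and right subtrees.
Root W: left subtree has 3 nodes {X, Y, A}, right has 10 {L, P, R, B, E, U, K, C, V, S}.
  Root Y: left subtree has 1 node {X}, right has 1 {A}.
  Root P: left subtree has 1 node {L}, right has 8 {R, B, E, U, K, C, V, S}.
    Root C: left subtree has 5 nodes {R, B, E, U, K}, right has 2 {V, S}.
      Root E: left subtree has 2 nodes {R, B}, right has 2 {U, K}.
        Root R: left subtree has 0 nodes { }, right has 1 {B}.
        Root U: left subtree has 0 nodes { }, right has 1 {K}.
      Root V: left subtree has 0 nodes { }, right has 1 {S}.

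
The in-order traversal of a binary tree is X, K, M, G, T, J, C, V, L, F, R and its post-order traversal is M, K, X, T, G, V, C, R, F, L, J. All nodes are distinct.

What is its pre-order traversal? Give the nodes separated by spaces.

The last element of post-order is the root; it splits in-order into left and right subtrees.
Root J: left subtree has 5 nodes {X, K, M, G, T}, right has 5 {C, V, L, F, R}.
  Root G: left subtree has 3 nodes {X, K, M}, right has 1 {T}.
    Root X: left subtree has 0 nodes { }, right has 2 {K, M}.
      Root K: left subtree has 0 nodes { }, right has 1 {M}.
  Root L: left subtree has 2 nodes {C, V}, right has 2 {F, R}.
    Root C: left subtree has 0 nodes { }, right has 1 {V}.
    Root F: left subtree has 0 nodes { }, right has 1 {R}.

J G X K M T L C V F R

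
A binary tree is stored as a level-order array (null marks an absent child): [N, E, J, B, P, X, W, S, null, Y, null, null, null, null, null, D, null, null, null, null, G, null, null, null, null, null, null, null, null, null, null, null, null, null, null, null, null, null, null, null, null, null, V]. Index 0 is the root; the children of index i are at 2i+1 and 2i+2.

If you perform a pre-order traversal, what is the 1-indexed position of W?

Pre-order visits the node, then its left subtree, then its right subtree.
Visit N.
At N: go left to E.
  Visit E.
  At E: go left to B.
    Visit B.
    At B: go left to S.
      Visit S.
      At S: go left to D.
        D is a leaf — visit D.
      At S: no right child.
    At B: no right child.
  At E: go right to P.
    Visit P.
    At P: go left to Y.
      Visit Y.
      At Y: no left child.
      At Y: go right to G.
        Visit G.
        At G: no left child.
        At G: go right to V.
          V is a leaf — visit V.
    At P: no right child.
At N: go right to J.
  Visit J.
  At J: go left to X.
    X is a leaf — visit X.
  At J: go right to W.
    W is a leaf — visit W.
Full pre-order sequence: N, E, B, S, D, P, Y, G, V, J, X, W.

12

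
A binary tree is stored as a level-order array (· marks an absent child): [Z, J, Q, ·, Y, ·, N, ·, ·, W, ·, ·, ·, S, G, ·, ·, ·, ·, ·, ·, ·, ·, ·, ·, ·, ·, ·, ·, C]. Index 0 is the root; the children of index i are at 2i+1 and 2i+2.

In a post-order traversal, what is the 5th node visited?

Post-order visits the left subtree, then the right subtree, then the node.
At Z: go left to J.
  At J: no left child.
  At J: go right to Y.
    At Y: go left to W.
      W is a leaf — visit W.
    At Y: no right child.
    Visit Y.
  Visit J.
At Z: go right to Q.
  At Q: no left child.
  At Q: go right to N.
    At N: go left to S.
      S is a leaf — visit S.
    At N: go right to G.
      At G: go left to C.
        C is a leaf — visit C.
      At G: no right child.
      Visit G.
    Visit N.
  Visit Q.
Visit Z.
Full post-order sequence: W, Y, J, S, C, G, N, Q, Z.

C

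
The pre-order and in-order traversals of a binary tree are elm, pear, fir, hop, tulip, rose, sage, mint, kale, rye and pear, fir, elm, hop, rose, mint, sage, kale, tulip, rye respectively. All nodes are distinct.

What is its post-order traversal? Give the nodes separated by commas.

The first element of pre-order is the root; it splits in-order into left and right subtrees.
Root elm: left subtree has 2 nodes {pear, fir}, right has 7 {hop, rose, mint, sage, kale, tulip, rye}.
  Root pear: left subtree has 0 nodes { }, right has 1 {fir}.
  Root hop: left subtree has 0 nodes { }, right has 6 {rose, mint, sage, kale, tulip, rye}.
    Root tulip: left subtree has 4 nodes {rose, mint, sage, kale}, right has 1 {rye}.
      Root rose: left subtree has 0 nodes { }, right has 3 {mint, sage, kale}.
        Root sage: left subtree has 1 node {mint}, right has 1 {kale}.

fir, pear, mint, kale, sage, rose, rye, tulip, hop, elm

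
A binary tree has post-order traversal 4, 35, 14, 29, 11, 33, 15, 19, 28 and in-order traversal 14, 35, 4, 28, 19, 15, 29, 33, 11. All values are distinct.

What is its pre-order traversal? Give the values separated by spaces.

28 14 35 4 19 15 33 29 11

The last element of post-order is the root; it splits in-order into left and right subtrees.
Root 28: left subtree has 3 nodes {14, 35, 4}, right has 5 {19, 15, 29, 33, 11}.
  Root 14: left subtree has 0 nodes { }, right has 2 {35, 4}.
    Root 35: left subtree has 0 nodes { }, right has 1 {4}.
  Root 19: left subtree has 0 nodes { }, right has 4 {15, 29, 33, 11}.
    Root 15: left subtree has 0 nodes { }, right has 3 {29, 33, 11}.
      Root 33: left subtree has 1 node {29}, right has 1 {11}.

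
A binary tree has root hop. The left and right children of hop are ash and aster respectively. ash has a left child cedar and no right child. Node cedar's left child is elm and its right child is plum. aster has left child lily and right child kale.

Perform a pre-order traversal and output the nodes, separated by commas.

hop, ash, cedar, elm, plum, aster, lily, kale

Pre-order visits the node, then its left subtree, then its right subtree.
Visit hop.
At hop: go left to ash.
  Visit ash.
  At ash: go left to cedar.
    Visit cedar.
    At cedar: go left to elm.
      elm is a leaf — visit elm.
    At cedar: go right to plum.
      plum is a leaf — visit plum.
  At ash: no right child.
At hop: go right to aster.
  Visit aster.
  At aster: go left to lily.
    lily is a leaf — visit lily.
  At aster: go right to kale.
    kale is a leaf — visit kale.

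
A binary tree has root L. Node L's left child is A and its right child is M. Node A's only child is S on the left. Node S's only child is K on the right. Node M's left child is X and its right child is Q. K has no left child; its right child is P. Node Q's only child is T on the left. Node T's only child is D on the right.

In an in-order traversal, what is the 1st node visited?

In-order visits the left subtree, then the node, then the right subtree.
At L: go left to A.
  At A: go left to S.
    At S: no left child.
    Visit S.
    At S: go right to K.
      At K: no left child.
      Visit K.
      At K: go right to P.
        P is a leaf — visit P.
  Visit A.
  At A: no right child.
Visit L.
At L: go right to M.
  At M: go left to X.
    X is a leaf — visit X.
  Visit M.
  At M: go right to Q.
    At Q: go left to T.
      At T: no left child.
      Visit T.
      At T: go right to D.
        D is a leaf — visit D.
    Visit Q.
    At Q: no right child.
Full in-order sequence: S, K, P, A, L, X, M, T, D, Q.

S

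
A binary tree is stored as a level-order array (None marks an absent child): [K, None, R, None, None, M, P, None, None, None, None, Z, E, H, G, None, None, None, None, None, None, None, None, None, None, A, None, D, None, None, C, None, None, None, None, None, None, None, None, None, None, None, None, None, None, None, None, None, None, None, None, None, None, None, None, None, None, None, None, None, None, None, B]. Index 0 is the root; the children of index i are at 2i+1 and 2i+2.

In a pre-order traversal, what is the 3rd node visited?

Pre-order visits the node, then its left subtree, then its right subtree.
Visit K.
At K: no left child.
At K: go right to R.
  Visit R.
  At R: go left to M.
    Visit M.
    At M: go left to Z.
      Z is a leaf — visit Z.
    At M: go right to E.
      Visit E.
      At E: go left to A.
        A is a leaf — visit A.
      At E: no right child.
  At R: go right to P.
    Visit P.
    At P: go left to H.
      Visit H.
      At H: go left to D.
        D is a leaf — visit D.
      At H: no right child.
    At P: go right to G.
      Visit G.
      At G: no left child.
      At G: go right to C.
        Visit C.
        At C: no left child.
        At C: go right to B.
          B is a leaf — visit B.
Full pre-order sequence: K, R, M, Z, E, A, P, H, D, G, C, B.

M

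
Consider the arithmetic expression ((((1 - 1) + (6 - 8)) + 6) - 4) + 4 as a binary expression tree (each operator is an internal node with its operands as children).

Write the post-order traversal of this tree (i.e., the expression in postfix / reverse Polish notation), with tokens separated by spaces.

1 1 - 6 8 - + 6 + 4 - 4 +

Post-order on an expression tree gives postfix notation: for each operator, emit left operand, right operand, then the operator.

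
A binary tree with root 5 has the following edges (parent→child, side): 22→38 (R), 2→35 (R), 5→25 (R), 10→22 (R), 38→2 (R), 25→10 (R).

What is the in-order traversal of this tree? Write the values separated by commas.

5, 25, 10, 22, 38, 2, 35

In-order visits the left subtree, then the node, then the right subtree.
At 5: no left child.
Visit 5.
At 5: go right to 25.
  At 25: no left child.
  Visit 25.
  At 25: go right to 10.
    At 10: no left child.
    Visit 10.
    At 10: go right to 22.
      At 22: no left child.
      Visit 22.
      At 22: go right to 38.
        At 38: no left child.
        Visit 38.
        At 38: go right to 2.
          At 2: no left child.
          Visit 2.
          At 2: go right to 35.
            35 is a leaf — visit 35.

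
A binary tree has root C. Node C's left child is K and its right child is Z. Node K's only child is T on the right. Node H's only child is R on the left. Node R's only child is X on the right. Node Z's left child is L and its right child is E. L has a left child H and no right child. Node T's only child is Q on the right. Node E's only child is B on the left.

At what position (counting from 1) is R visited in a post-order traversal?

Post-order visits the left subtree, then the right subtree, then the node.
At C: go left to K.
  At K: no left child.
  At K: go right to T.
    At T: no left child.
    At T: go right to Q.
      Q is a leaf — visit Q.
    Visit T.
  Visit K.
At C: go right to Z.
  At Z: go left to L.
    At L: go left to H.
      At H: go left to R.
        At R: no left child.
        At R: go right to X.
          X is a leaf — visit X.
        Visit R.
      At H: no right child.
      Visit H.
    At L: no right child.
    Visit L.
  At Z: go right to E.
    At E: go left to B.
      B is a leaf — visit B.
    At E: no right child.
    Visit E.
  Visit Z.
Visit C.
Full post-order sequence: Q, T, K, X, R, H, L, B, E, Z, C.

5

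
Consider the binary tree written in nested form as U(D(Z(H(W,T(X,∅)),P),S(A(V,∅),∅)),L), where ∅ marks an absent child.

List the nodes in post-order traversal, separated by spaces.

Post-order visits the left subtree, then the right subtree, then the node.
At U: go left to D.
  At D: go left to Z.
    At Z: go left to H.
      At H: go left to W.
        W is a leaf — visit W.
      At H: go right to T.
        At T: go left to X.
          X is a leaf — visit X.
        At T: no right child.
        Visit T.
      Visit H.
    At Z: go right to P.
      P is a leaf — visit P.
    Visit Z.
  At D: go right to S.
    At S: go left to A.
      At A: go left to V.
        V is a leaf — visit V.
      At A: no right child.
      Visit A.
    At S: no right child.
    Visit S.
  Visit D.
At U: go right to L.
  L is a leaf — visit L.
Visit U.

W X T H P Z V A S D L U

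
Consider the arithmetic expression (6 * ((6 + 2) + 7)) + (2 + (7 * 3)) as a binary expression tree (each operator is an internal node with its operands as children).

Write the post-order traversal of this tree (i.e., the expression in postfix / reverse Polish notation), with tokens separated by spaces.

Post-order on an expression tree gives postfix notation: for each operator, emit left operand, right operand, then the operator.

6 6 2 + 7 + * 2 7 3 * + +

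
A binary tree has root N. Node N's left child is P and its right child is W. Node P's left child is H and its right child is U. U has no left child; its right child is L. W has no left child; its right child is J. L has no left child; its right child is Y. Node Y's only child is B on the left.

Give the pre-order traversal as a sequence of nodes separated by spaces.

N P H U L Y B W J

Pre-order visits the node, then its left subtree, then its right subtree.
Visit N.
At N: go left to P.
  Visit P.
  At P: go left to H.
    H is a leaf — visit H.
  At P: go right to U.
    Visit U.
    At U: no left child.
    At U: go right to L.
      Visit L.
      At L: no left child.
      At L: go right to Y.
        Visit Y.
        At Y: go left to B.
          B is a leaf — visit B.
        At Y: no right child.
At N: go right to W.
  Visit W.
  At W: no left child.
  At W: go right to J.
    J is a leaf — visit J.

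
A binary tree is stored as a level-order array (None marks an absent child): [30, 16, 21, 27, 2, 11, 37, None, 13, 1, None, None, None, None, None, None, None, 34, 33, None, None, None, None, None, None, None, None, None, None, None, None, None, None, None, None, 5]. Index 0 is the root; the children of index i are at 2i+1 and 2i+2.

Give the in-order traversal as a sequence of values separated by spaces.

In-order visits the left subtree, then the node, then the right subtree.
At 30: go left to 16.
  At 16: go left to 27.
    At 27: no left child.
    Visit 27.
    At 27: go right to 13.
      At 13: go left to 34.
        At 34: go left to 5.
          5 is a leaf — visit 5.
        Visit 34.
        At 34: no right child.
      Visit 13.
      At 13: go right to 33.
        33 is a leaf — visit 33.
  Visit 16.
  At 16: go right to 2.
    At 2: go left to 1.
      1 is a leaf — visit 1.
    Visit 2.
    At 2: no right child.
Visit 30.
At 30: go right to 21.
  At 21: go left to 11.
    11 is a leaf — visit 11.
  Visit 21.
  At 21: go right to 37.
    37 is a leaf — visit 37.

27 5 34 13 33 16 1 2 30 11 21 37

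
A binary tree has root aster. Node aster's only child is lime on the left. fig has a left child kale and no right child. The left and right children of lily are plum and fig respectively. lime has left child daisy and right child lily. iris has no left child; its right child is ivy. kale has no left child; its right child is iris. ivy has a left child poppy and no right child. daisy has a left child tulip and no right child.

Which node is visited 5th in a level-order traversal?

tulip

Level-order visits nodes level by level from the root, left to right within each level.
Level 0: aster
Level 1: lime
Level 2: daisy, lily
Level 3: tulip, plum, fig
Level 4: kale
Level 5: iris
Level 6: ivy
Level 7: poppy
Full level-order sequence: aster, lime, daisy, lily, tulip, plum, fig, kale, iris, ivy, poppy.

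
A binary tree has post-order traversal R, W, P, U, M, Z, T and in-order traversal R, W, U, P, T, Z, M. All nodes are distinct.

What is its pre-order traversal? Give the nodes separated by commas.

The last element of post-order is the root; it splits in-order into left and right subtrees.
Root T: left subtree has 4 nodes {R, W, U, P}, right has 2 {Z, M}.
  Root U: left subtree has 2 nodes {R, W}, right has 1 {P}.
    Root W: left subtree has 1 node {R}, right has 0 { }.
  Root Z: left subtree has 0 nodes { }, right has 1 {M}.

T, U, W, R, P, Z, M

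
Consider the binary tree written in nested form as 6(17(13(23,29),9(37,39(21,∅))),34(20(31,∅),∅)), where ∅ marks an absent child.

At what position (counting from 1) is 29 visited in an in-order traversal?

In-order visits the left subtree, then the node, then the right subtree.
At 6: go left to 17.
  At 17: go left to 13.
    At 13: go left to 23.
      23 is a leaf — visit 23.
    Visit 13.
    At 13: go right to 29.
      29 is a leaf — visit 29.
  Visit 17.
  At 17: go right to 9.
    At 9: go left to 37.
      37 is a leaf — visit 37.
    Visit 9.
    At 9: go right to 39.
      At 39: go left to 21.
        21 is a leaf — visit 21.
      Visit 39.
      At 39: no right child.
Visit 6.
At 6: go right to 34.
  At 34: go left to 20.
    At 20: go left to 31.
      31 is a leaf — visit 31.
    Visit 20.
    At 20: no right child.
  Visit 34.
  At 34: no right child.
Full in-order sequence: 23, 13, 29, 17, 37, 9, 21, 39, 6, 31, 20, 34.

3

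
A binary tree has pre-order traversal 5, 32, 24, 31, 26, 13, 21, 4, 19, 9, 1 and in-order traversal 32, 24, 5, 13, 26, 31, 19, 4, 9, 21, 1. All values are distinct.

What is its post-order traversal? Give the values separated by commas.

The first element of pre-order is the root; it splits in-order into left and right subtrees.
Root 5: left subtree has 2 nodes {32, 24}, right has 8 {13, 26, 31, 19, 4, 9, 21, 1}.
  Root 32: left subtree has 0 nodes { }, right has 1 {24}.
  Root 31: left subtree has 2 nodes {13, 26}, right has 5 {19, 4, 9, 21, 1}.
    Root 26: left subtree has 1 node {13}, right has 0 { }.
    Root 21: left subtree has 3 nodes {19, 4, 9}, right has 1 {1}.
      Root 4: left subtree has 1 node {19}, right has 1 {9}.

24, 32, 13, 26, 19, 9, 4, 1, 21, 31, 5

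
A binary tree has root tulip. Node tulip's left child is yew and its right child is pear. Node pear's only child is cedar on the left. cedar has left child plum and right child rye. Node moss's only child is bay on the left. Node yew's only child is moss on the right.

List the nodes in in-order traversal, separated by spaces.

In-order visits the left subtree, then the node, then the right subtree.
At tulip: go left to yew.
  At yew: no left child.
  Visit yew.
  At yew: go right to moss.
    At moss: go left to bay.
      bay is a leaf — visit bay.
    Visit moss.
    At moss: no right child.
Visit tulip.
At tulip: go right to pear.
  At pear: go left to cedar.
    At cedar: go left to plum.
      plum is a leaf — visit plum.
    Visit cedar.
    At cedar: go right to rye.
      rye is a leaf — visit rye.
  Visit pear.
  At pear: no right child.

yew bay moss tulip plum cedar rye pear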